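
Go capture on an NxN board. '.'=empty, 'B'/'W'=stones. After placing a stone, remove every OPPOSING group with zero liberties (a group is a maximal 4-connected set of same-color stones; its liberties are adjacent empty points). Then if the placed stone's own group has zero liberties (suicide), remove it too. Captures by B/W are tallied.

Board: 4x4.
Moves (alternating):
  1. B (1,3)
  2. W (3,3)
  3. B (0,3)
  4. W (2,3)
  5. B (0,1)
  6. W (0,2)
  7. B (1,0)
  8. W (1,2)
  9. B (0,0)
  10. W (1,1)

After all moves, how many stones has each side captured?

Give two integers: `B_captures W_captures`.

Move 1: B@(1,3) -> caps B=0 W=0
Move 2: W@(3,3) -> caps B=0 W=0
Move 3: B@(0,3) -> caps B=0 W=0
Move 4: W@(2,3) -> caps B=0 W=0
Move 5: B@(0,1) -> caps B=0 W=0
Move 6: W@(0,2) -> caps B=0 W=0
Move 7: B@(1,0) -> caps B=0 W=0
Move 8: W@(1,2) -> caps B=0 W=2
Move 9: B@(0,0) -> caps B=0 W=2
Move 10: W@(1,1) -> caps B=0 W=2

Answer: 0 2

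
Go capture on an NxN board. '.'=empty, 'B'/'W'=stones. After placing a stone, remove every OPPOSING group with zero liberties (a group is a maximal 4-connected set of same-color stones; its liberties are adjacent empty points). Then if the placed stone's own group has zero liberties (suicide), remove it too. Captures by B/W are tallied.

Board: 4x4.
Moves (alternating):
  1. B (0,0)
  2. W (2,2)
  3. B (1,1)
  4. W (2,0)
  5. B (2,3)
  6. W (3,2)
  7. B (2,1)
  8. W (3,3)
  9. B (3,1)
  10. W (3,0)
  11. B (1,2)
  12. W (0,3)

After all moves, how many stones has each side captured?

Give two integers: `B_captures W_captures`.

Move 1: B@(0,0) -> caps B=0 W=0
Move 2: W@(2,2) -> caps B=0 W=0
Move 3: B@(1,1) -> caps B=0 W=0
Move 4: W@(2,0) -> caps B=0 W=0
Move 5: B@(2,3) -> caps B=0 W=0
Move 6: W@(3,2) -> caps B=0 W=0
Move 7: B@(2,1) -> caps B=0 W=0
Move 8: W@(3,3) -> caps B=0 W=0
Move 9: B@(3,1) -> caps B=0 W=0
Move 10: W@(3,0) -> caps B=0 W=0
Move 11: B@(1,2) -> caps B=3 W=0
Move 12: W@(0,3) -> caps B=3 W=0

Answer: 3 0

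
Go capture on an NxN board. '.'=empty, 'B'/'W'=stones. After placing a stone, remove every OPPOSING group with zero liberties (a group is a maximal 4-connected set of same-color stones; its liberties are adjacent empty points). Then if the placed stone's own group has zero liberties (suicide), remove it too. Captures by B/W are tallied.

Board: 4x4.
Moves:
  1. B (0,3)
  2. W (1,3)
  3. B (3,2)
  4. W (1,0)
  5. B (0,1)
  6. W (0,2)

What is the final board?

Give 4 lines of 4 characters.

Move 1: B@(0,3) -> caps B=0 W=0
Move 2: W@(1,3) -> caps B=0 W=0
Move 3: B@(3,2) -> caps B=0 W=0
Move 4: W@(1,0) -> caps B=0 W=0
Move 5: B@(0,1) -> caps B=0 W=0
Move 6: W@(0,2) -> caps B=0 W=1

Answer: .BW.
W..W
....
..B.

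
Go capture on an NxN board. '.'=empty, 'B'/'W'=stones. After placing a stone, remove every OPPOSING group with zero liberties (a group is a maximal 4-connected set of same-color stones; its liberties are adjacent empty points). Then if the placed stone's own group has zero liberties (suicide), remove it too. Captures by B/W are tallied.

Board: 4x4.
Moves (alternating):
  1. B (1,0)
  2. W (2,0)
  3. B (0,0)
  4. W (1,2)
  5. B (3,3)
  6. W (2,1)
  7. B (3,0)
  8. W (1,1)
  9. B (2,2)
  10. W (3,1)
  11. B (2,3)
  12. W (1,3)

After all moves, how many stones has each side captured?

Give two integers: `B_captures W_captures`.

Answer: 0 1

Derivation:
Move 1: B@(1,0) -> caps B=0 W=0
Move 2: W@(2,0) -> caps B=0 W=0
Move 3: B@(0,0) -> caps B=0 W=0
Move 4: W@(1,2) -> caps B=0 W=0
Move 5: B@(3,3) -> caps B=0 W=0
Move 6: W@(2,1) -> caps B=0 W=0
Move 7: B@(3,0) -> caps B=0 W=0
Move 8: W@(1,1) -> caps B=0 W=0
Move 9: B@(2,2) -> caps B=0 W=0
Move 10: W@(3,1) -> caps B=0 W=1
Move 11: B@(2,3) -> caps B=0 W=1
Move 12: W@(1,3) -> caps B=0 W=1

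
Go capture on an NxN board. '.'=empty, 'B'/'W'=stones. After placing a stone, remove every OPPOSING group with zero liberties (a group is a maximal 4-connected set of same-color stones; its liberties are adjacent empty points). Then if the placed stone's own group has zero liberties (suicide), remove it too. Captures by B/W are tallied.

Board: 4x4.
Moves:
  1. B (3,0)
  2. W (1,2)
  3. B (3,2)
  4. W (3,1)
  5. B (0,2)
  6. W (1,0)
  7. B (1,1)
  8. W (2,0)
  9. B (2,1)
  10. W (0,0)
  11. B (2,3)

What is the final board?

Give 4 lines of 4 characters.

Answer: W.B.
WBW.
WB.B
.WB.

Derivation:
Move 1: B@(3,0) -> caps B=0 W=0
Move 2: W@(1,2) -> caps B=0 W=0
Move 3: B@(3,2) -> caps B=0 W=0
Move 4: W@(3,1) -> caps B=0 W=0
Move 5: B@(0,2) -> caps B=0 W=0
Move 6: W@(1,0) -> caps B=0 W=0
Move 7: B@(1,1) -> caps B=0 W=0
Move 8: W@(2,0) -> caps B=0 W=1
Move 9: B@(2,1) -> caps B=0 W=1
Move 10: W@(0,0) -> caps B=0 W=1
Move 11: B@(2,3) -> caps B=0 W=1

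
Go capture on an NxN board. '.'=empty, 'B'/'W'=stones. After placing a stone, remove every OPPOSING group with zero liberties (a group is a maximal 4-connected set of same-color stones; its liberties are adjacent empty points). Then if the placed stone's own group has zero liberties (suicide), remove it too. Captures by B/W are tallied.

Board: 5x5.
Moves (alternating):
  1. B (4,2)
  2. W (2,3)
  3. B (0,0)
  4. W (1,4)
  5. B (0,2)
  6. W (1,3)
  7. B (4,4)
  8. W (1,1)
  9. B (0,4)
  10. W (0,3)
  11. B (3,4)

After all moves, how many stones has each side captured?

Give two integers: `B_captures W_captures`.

Answer: 0 1

Derivation:
Move 1: B@(4,2) -> caps B=0 W=0
Move 2: W@(2,3) -> caps B=0 W=0
Move 3: B@(0,0) -> caps B=0 W=0
Move 4: W@(1,4) -> caps B=0 W=0
Move 5: B@(0,2) -> caps B=0 W=0
Move 6: W@(1,3) -> caps B=0 W=0
Move 7: B@(4,4) -> caps B=0 W=0
Move 8: W@(1,1) -> caps B=0 W=0
Move 9: B@(0,4) -> caps B=0 W=0
Move 10: W@(0,3) -> caps B=0 W=1
Move 11: B@(3,4) -> caps B=0 W=1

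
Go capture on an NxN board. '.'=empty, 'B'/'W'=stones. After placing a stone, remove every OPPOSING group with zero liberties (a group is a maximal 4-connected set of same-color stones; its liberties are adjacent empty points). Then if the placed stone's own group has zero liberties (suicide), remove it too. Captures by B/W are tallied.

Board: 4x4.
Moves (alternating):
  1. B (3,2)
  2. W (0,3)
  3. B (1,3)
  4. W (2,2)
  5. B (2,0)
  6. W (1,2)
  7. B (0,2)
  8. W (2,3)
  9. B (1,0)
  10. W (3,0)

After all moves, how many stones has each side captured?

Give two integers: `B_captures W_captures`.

Move 1: B@(3,2) -> caps B=0 W=0
Move 2: W@(0,3) -> caps B=0 W=0
Move 3: B@(1,3) -> caps B=0 W=0
Move 4: W@(2,2) -> caps B=0 W=0
Move 5: B@(2,0) -> caps B=0 W=0
Move 6: W@(1,2) -> caps B=0 W=0
Move 7: B@(0,2) -> caps B=1 W=0
Move 8: W@(2,3) -> caps B=1 W=0
Move 9: B@(1,0) -> caps B=1 W=0
Move 10: W@(3,0) -> caps B=1 W=0

Answer: 1 0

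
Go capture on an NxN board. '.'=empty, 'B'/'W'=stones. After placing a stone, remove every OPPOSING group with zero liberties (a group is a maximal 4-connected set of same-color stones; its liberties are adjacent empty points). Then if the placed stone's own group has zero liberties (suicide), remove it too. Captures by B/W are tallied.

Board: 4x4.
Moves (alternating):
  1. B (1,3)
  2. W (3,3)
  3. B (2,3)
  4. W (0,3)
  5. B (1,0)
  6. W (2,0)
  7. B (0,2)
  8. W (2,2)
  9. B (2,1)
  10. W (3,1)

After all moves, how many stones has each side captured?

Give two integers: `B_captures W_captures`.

Answer: 1 0

Derivation:
Move 1: B@(1,3) -> caps B=0 W=0
Move 2: W@(3,3) -> caps B=0 W=0
Move 3: B@(2,3) -> caps B=0 W=0
Move 4: W@(0,3) -> caps B=0 W=0
Move 5: B@(1,0) -> caps B=0 W=0
Move 6: W@(2,0) -> caps B=0 W=0
Move 7: B@(0,2) -> caps B=1 W=0
Move 8: W@(2,2) -> caps B=1 W=0
Move 9: B@(2,1) -> caps B=1 W=0
Move 10: W@(3,1) -> caps B=1 W=0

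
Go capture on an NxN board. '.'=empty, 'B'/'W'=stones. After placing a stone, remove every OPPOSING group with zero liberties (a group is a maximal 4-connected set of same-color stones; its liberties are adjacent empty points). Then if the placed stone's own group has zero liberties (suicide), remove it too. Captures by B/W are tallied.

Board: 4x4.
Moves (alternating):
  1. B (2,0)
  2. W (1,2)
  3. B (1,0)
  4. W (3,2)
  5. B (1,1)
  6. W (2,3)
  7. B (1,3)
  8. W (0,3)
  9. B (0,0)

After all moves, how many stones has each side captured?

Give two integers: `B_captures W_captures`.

Answer: 0 1

Derivation:
Move 1: B@(2,0) -> caps B=0 W=0
Move 2: W@(1,2) -> caps B=0 W=0
Move 3: B@(1,0) -> caps B=0 W=0
Move 4: W@(3,2) -> caps B=0 W=0
Move 5: B@(1,1) -> caps B=0 W=0
Move 6: W@(2,3) -> caps B=0 W=0
Move 7: B@(1,3) -> caps B=0 W=0
Move 8: W@(0,3) -> caps B=0 W=1
Move 9: B@(0,0) -> caps B=0 W=1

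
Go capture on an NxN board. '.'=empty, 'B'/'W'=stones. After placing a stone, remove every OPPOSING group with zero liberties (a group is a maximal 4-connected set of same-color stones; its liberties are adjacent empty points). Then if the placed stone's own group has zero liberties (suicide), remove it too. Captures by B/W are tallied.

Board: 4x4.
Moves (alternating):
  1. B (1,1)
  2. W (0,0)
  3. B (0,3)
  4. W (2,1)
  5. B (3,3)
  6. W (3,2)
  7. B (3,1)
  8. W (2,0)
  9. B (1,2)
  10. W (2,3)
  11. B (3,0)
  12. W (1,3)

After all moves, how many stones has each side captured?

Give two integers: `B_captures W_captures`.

Answer: 0 1

Derivation:
Move 1: B@(1,1) -> caps B=0 W=0
Move 2: W@(0,0) -> caps B=0 W=0
Move 3: B@(0,3) -> caps B=0 W=0
Move 4: W@(2,1) -> caps B=0 W=0
Move 5: B@(3,3) -> caps B=0 W=0
Move 6: W@(3,2) -> caps B=0 W=0
Move 7: B@(3,1) -> caps B=0 W=0
Move 8: W@(2,0) -> caps B=0 W=0
Move 9: B@(1,2) -> caps B=0 W=0
Move 10: W@(2,3) -> caps B=0 W=1
Move 11: B@(3,0) -> caps B=0 W=1
Move 12: W@(1,3) -> caps B=0 W=1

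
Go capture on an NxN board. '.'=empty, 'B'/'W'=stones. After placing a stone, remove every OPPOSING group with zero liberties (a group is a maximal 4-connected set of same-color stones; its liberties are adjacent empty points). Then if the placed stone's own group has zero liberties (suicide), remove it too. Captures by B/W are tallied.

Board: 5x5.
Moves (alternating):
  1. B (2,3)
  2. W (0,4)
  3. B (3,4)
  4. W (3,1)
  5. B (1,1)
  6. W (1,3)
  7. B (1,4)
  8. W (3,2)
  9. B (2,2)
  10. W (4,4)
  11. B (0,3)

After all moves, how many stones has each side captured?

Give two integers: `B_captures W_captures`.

Move 1: B@(2,3) -> caps B=0 W=0
Move 2: W@(0,4) -> caps B=0 W=0
Move 3: B@(3,4) -> caps B=0 W=0
Move 4: W@(3,1) -> caps B=0 W=0
Move 5: B@(1,1) -> caps B=0 W=0
Move 6: W@(1,3) -> caps B=0 W=0
Move 7: B@(1,4) -> caps B=0 W=0
Move 8: W@(3,2) -> caps B=0 W=0
Move 9: B@(2,2) -> caps B=0 W=0
Move 10: W@(4,4) -> caps B=0 W=0
Move 11: B@(0,3) -> caps B=1 W=0

Answer: 1 0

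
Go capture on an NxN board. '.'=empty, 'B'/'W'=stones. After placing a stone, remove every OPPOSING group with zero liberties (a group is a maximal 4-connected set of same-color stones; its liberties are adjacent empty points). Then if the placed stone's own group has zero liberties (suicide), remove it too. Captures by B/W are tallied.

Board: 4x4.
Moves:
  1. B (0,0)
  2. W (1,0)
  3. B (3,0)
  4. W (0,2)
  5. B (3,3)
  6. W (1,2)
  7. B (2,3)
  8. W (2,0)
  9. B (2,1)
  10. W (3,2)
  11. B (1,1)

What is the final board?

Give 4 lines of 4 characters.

Move 1: B@(0,0) -> caps B=0 W=0
Move 2: W@(1,0) -> caps B=0 W=0
Move 3: B@(3,0) -> caps B=0 W=0
Move 4: W@(0,2) -> caps B=0 W=0
Move 5: B@(3,3) -> caps B=0 W=0
Move 6: W@(1,2) -> caps B=0 W=0
Move 7: B@(2,3) -> caps B=0 W=0
Move 8: W@(2,0) -> caps B=0 W=0
Move 9: B@(2,1) -> caps B=0 W=0
Move 10: W@(3,2) -> caps B=0 W=0
Move 11: B@(1,1) -> caps B=2 W=0

Answer: B.W.
.BW.
.B.B
B.WB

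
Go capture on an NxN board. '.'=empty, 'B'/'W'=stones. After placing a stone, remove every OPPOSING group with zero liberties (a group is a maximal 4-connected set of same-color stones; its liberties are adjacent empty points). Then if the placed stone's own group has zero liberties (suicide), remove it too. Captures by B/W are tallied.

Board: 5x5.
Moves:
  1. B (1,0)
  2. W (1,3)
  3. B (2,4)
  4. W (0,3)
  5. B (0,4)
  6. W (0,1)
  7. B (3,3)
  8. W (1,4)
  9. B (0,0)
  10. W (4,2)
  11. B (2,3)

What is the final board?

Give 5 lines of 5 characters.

Move 1: B@(1,0) -> caps B=0 W=0
Move 2: W@(1,3) -> caps B=0 W=0
Move 3: B@(2,4) -> caps B=0 W=0
Move 4: W@(0,3) -> caps B=0 W=0
Move 5: B@(0,4) -> caps B=0 W=0
Move 6: W@(0,1) -> caps B=0 W=0
Move 7: B@(3,3) -> caps B=0 W=0
Move 8: W@(1,4) -> caps B=0 W=1
Move 9: B@(0,0) -> caps B=0 W=1
Move 10: W@(4,2) -> caps B=0 W=1
Move 11: B@(2,3) -> caps B=0 W=1

Answer: BW.W.
B..WW
...BB
...B.
..W..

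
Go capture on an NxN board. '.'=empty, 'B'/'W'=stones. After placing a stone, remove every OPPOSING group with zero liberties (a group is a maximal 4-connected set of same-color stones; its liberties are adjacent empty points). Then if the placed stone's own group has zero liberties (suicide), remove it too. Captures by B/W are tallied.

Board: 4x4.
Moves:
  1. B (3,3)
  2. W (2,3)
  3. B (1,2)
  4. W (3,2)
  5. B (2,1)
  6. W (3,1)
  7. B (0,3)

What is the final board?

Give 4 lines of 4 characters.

Move 1: B@(3,3) -> caps B=0 W=0
Move 2: W@(2,3) -> caps B=0 W=0
Move 3: B@(1,2) -> caps B=0 W=0
Move 4: W@(3,2) -> caps B=0 W=1
Move 5: B@(2,1) -> caps B=0 W=1
Move 6: W@(3,1) -> caps B=0 W=1
Move 7: B@(0,3) -> caps B=0 W=1

Answer: ...B
..B.
.B.W
.WW.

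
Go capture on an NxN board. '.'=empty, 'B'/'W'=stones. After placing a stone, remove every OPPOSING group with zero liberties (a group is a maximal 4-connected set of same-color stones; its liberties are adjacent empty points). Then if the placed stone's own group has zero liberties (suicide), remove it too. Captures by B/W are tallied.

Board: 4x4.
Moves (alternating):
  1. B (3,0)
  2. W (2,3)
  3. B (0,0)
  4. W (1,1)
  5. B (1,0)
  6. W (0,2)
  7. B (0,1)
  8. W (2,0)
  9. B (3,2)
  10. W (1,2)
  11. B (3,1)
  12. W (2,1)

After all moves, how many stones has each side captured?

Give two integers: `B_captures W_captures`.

Answer: 0 3

Derivation:
Move 1: B@(3,0) -> caps B=0 W=0
Move 2: W@(2,3) -> caps B=0 W=0
Move 3: B@(0,0) -> caps B=0 W=0
Move 4: W@(1,1) -> caps B=0 W=0
Move 5: B@(1,0) -> caps B=0 W=0
Move 6: W@(0,2) -> caps B=0 W=0
Move 7: B@(0,1) -> caps B=0 W=0
Move 8: W@(2,0) -> caps B=0 W=3
Move 9: B@(3,2) -> caps B=0 W=3
Move 10: W@(1,2) -> caps B=0 W=3
Move 11: B@(3,1) -> caps B=0 W=3
Move 12: W@(2,1) -> caps B=0 W=3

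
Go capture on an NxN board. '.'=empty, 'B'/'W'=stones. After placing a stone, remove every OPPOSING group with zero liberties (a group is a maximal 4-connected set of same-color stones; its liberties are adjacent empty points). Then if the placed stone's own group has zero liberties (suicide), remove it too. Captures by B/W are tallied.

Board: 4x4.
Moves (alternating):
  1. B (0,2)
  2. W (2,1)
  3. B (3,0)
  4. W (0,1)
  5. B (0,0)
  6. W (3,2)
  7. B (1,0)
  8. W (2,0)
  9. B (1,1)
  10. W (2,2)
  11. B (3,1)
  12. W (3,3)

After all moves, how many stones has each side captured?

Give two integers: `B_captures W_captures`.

Answer: 1 0

Derivation:
Move 1: B@(0,2) -> caps B=0 W=0
Move 2: W@(2,1) -> caps B=0 W=0
Move 3: B@(3,0) -> caps B=0 W=0
Move 4: W@(0,1) -> caps B=0 W=0
Move 5: B@(0,0) -> caps B=0 W=0
Move 6: W@(3,2) -> caps B=0 W=0
Move 7: B@(1,0) -> caps B=0 W=0
Move 8: W@(2,0) -> caps B=0 W=0
Move 9: B@(1,1) -> caps B=1 W=0
Move 10: W@(2,2) -> caps B=1 W=0
Move 11: B@(3,1) -> caps B=1 W=0
Move 12: W@(3,3) -> caps B=1 W=0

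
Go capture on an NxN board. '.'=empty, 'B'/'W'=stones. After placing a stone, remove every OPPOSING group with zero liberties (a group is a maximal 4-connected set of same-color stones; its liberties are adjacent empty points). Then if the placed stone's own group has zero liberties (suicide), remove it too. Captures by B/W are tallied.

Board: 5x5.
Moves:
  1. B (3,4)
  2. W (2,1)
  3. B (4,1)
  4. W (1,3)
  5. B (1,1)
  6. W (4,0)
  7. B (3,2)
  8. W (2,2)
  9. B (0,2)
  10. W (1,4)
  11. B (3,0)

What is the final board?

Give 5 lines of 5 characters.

Move 1: B@(3,4) -> caps B=0 W=0
Move 2: W@(2,1) -> caps B=0 W=0
Move 3: B@(4,1) -> caps B=0 W=0
Move 4: W@(1,3) -> caps B=0 W=0
Move 5: B@(1,1) -> caps B=0 W=0
Move 6: W@(4,0) -> caps B=0 W=0
Move 7: B@(3,2) -> caps B=0 W=0
Move 8: W@(2,2) -> caps B=0 W=0
Move 9: B@(0,2) -> caps B=0 W=0
Move 10: W@(1,4) -> caps B=0 W=0
Move 11: B@(3,0) -> caps B=1 W=0

Answer: ..B..
.B.WW
.WW..
B.B.B
.B...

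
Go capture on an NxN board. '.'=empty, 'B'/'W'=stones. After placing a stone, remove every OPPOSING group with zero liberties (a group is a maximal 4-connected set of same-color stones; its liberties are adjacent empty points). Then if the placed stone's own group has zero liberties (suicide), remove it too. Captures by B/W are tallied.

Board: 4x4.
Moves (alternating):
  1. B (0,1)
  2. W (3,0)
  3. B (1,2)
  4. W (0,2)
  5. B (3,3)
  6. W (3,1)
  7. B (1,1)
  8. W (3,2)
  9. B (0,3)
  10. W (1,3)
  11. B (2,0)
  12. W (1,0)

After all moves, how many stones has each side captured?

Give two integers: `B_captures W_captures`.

Answer: 1 0

Derivation:
Move 1: B@(0,1) -> caps B=0 W=0
Move 2: W@(3,0) -> caps B=0 W=0
Move 3: B@(1,2) -> caps B=0 W=0
Move 4: W@(0,2) -> caps B=0 W=0
Move 5: B@(3,3) -> caps B=0 W=0
Move 6: W@(3,1) -> caps B=0 W=0
Move 7: B@(1,1) -> caps B=0 W=0
Move 8: W@(3,2) -> caps B=0 W=0
Move 9: B@(0,3) -> caps B=1 W=0
Move 10: W@(1,3) -> caps B=1 W=0
Move 11: B@(2,0) -> caps B=1 W=0
Move 12: W@(1,0) -> caps B=1 W=0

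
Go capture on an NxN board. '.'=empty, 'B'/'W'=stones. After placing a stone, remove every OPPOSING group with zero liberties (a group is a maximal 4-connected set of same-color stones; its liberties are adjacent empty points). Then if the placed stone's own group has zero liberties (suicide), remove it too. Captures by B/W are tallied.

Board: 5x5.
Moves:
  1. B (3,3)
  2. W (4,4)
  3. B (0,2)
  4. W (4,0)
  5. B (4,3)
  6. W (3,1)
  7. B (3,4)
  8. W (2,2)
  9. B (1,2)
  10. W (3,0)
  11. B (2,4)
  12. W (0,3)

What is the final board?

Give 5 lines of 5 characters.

Move 1: B@(3,3) -> caps B=0 W=0
Move 2: W@(4,4) -> caps B=0 W=0
Move 3: B@(0,2) -> caps B=0 W=0
Move 4: W@(4,0) -> caps B=0 W=0
Move 5: B@(4,3) -> caps B=0 W=0
Move 6: W@(3,1) -> caps B=0 W=0
Move 7: B@(3,4) -> caps B=1 W=0
Move 8: W@(2,2) -> caps B=1 W=0
Move 9: B@(1,2) -> caps B=1 W=0
Move 10: W@(3,0) -> caps B=1 W=0
Move 11: B@(2,4) -> caps B=1 W=0
Move 12: W@(0,3) -> caps B=1 W=0

Answer: ..BW.
..B..
..W.B
WW.BB
W..B.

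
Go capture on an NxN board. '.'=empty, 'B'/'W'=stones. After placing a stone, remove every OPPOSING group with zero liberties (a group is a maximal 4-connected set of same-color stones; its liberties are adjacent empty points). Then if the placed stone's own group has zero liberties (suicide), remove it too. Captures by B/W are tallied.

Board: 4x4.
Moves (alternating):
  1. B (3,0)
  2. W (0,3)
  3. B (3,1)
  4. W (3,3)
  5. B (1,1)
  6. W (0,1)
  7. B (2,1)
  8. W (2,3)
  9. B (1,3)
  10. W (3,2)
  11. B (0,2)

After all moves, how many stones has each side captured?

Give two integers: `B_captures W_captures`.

Move 1: B@(3,0) -> caps B=0 W=0
Move 2: W@(0,3) -> caps B=0 W=0
Move 3: B@(3,1) -> caps B=0 W=0
Move 4: W@(3,3) -> caps B=0 W=0
Move 5: B@(1,1) -> caps B=0 W=0
Move 6: W@(0,1) -> caps B=0 W=0
Move 7: B@(2,1) -> caps B=0 W=0
Move 8: W@(2,3) -> caps B=0 W=0
Move 9: B@(1,3) -> caps B=0 W=0
Move 10: W@(3,2) -> caps B=0 W=0
Move 11: B@(0,2) -> caps B=1 W=0

Answer: 1 0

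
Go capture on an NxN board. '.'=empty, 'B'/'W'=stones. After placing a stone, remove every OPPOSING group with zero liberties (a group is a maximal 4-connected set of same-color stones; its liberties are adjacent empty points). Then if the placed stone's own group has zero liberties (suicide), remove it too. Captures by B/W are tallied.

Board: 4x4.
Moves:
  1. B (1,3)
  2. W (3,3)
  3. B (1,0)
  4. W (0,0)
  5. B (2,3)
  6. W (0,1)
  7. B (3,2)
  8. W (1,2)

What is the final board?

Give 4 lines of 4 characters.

Move 1: B@(1,3) -> caps B=0 W=0
Move 2: W@(3,3) -> caps B=0 W=0
Move 3: B@(1,0) -> caps B=0 W=0
Move 4: W@(0,0) -> caps B=0 W=0
Move 5: B@(2,3) -> caps B=0 W=0
Move 6: W@(0,1) -> caps B=0 W=0
Move 7: B@(3,2) -> caps B=1 W=0
Move 8: W@(1,2) -> caps B=1 W=0

Answer: WW..
B.WB
...B
..B.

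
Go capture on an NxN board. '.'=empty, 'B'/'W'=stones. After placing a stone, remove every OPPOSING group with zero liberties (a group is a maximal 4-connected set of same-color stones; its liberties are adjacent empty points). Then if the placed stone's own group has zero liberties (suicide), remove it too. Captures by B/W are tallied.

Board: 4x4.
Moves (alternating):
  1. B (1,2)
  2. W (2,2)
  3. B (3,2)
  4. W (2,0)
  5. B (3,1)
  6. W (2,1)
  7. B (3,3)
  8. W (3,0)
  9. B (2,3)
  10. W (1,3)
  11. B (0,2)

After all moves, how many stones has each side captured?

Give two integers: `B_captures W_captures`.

Move 1: B@(1,2) -> caps B=0 W=0
Move 2: W@(2,2) -> caps B=0 W=0
Move 3: B@(3,2) -> caps B=0 W=0
Move 4: W@(2,0) -> caps B=0 W=0
Move 5: B@(3,1) -> caps B=0 W=0
Move 6: W@(2,1) -> caps B=0 W=0
Move 7: B@(3,3) -> caps B=0 W=0
Move 8: W@(3,0) -> caps B=0 W=0
Move 9: B@(2,3) -> caps B=0 W=0
Move 10: W@(1,3) -> caps B=0 W=4
Move 11: B@(0,2) -> caps B=0 W=4

Answer: 0 4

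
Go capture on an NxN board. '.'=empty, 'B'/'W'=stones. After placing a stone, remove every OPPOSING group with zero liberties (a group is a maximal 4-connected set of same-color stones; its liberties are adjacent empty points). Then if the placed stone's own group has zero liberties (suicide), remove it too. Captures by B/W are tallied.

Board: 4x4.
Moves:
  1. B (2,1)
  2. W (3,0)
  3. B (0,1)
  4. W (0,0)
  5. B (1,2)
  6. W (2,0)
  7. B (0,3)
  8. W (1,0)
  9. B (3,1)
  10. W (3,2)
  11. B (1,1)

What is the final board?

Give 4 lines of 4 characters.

Move 1: B@(2,1) -> caps B=0 W=0
Move 2: W@(3,0) -> caps B=0 W=0
Move 3: B@(0,1) -> caps B=0 W=0
Move 4: W@(0,0) -> caps B=0 W=0
Move 5: B@(1,2) -> caps B=0 W=0
Move 6: W@(2,0) -> caps B=0 W=0
Move 7: B@(0,3) -> caps B=0 W=0
Move 8: W@(1,0) -> caps B=0 W=0
Move 9: B@(3,1) -> caps B=0 W=0
Move 10: W@(3,2) -> caps B=0 W=0
Move 11: B@(1,1) -> caps B=4 W=0

Answer: .B.B
.BB.
.B..
.BW.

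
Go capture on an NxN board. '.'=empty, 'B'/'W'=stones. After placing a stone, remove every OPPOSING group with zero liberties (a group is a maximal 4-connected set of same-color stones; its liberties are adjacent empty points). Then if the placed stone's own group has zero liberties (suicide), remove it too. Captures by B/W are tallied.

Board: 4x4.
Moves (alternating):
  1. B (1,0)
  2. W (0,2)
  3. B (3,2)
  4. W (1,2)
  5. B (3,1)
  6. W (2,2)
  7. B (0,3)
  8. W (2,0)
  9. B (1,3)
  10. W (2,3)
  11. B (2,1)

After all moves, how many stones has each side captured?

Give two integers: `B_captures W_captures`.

Move 1: B@(1,0) -> caps B=0 W=0
Move 2: W@(0,2) -> caps B=0 W=0
Move 3: B@(3,2) -> caps B=0 W=0
Move 4: W@(1,2) -> caps B=0 W=0
Move 5: B@(3,1) -> caps B=0 W=0
Move 6: W@(2,2) -> caps B=0 W=0
Move 7: B@(0,3) -> caps B=0 W=0
Move 8: W@(2,0) -> caps B=0 W=0
Move 9: B@(1,3) -> caps B=0 W=0
Move 10: W@(2,3) -> caps B=0 W=2
Move 11: B@(2,1) -> caps B=0 W=2

Answer: 0 2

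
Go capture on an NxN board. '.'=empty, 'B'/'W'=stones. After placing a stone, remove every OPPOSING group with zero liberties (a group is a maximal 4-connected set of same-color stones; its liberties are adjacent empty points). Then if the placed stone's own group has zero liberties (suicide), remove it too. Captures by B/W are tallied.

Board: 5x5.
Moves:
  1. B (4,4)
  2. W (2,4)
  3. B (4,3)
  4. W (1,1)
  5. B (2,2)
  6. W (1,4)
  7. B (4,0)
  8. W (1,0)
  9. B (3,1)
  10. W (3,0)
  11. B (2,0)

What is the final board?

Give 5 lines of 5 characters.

Move 1: B@(4,4) -> caps B=0 W=0
Move 2: W@(2,4) -> caps B=0 W=0
Move 3: B@(4,3) -> caps B=0 W=0
Move 4: W@(1,1) -> caps B=0 W=0
Move 5: B@(2,2) -> caps B=0 W=0
Move 6: W@(1,4) -> caps B=0 W=0
Move 7: B@(4,0) -> caps B=0 W=0
Move 8: W@(1,0) -> caps B=0 W=0
Move 9: B@(3,1) -> caps B=0 W=0
Move 10: W@(3,0) -> caps B=0 W=0
Move 11: B@(2,0) -> caps B=1 W=0

Answer: .....
WW..W
B.B.W
.B...
B..BB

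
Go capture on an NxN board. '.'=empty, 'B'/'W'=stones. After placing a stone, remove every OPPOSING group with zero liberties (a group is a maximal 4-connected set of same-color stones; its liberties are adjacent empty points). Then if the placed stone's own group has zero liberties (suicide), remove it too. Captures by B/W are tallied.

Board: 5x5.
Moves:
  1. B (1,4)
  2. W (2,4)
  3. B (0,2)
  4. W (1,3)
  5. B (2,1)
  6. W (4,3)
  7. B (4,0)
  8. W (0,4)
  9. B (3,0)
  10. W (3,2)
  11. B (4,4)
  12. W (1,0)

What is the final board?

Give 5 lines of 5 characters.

Move 1: B@(1,4) -> caps B=0 W=0
Move 2: W@(2,4) -> caps B=0 W=0
Move 3: B@(0,2) -> caps B=0 W=0
Move 4: W@(1,3) -> caps B=0 W=0
Move 5: B@(2,1) -> caps B=0 W=0
Move 6: W@(4,3) -> caps B=0 W=0
Move 7: B@(4,0) -> caps B=0 W=0
Move 8: W@(0,4) -> caps B=0 W=1
Move 9: B@(3,0) -> caps B=0 W=1
Move 10: W@(3,2) -> caps B=0 W=1
Move 11: B@(4,4) -> caps B=0 W=1
Move 12: W@(1,0) -> caps B=0 W=1

Answer: ..B.W
W..W.
.B..W
B.W..
B..WB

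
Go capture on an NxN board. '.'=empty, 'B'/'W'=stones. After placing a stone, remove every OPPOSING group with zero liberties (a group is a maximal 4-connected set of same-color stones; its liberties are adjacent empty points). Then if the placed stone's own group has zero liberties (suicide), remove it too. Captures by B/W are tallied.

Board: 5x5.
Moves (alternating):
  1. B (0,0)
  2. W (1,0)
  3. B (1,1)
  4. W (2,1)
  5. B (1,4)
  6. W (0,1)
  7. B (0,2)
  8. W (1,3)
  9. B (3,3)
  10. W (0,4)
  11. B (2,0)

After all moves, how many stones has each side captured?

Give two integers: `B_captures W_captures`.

Answer: 0 1

Derivation:
Move 1: B@(0,0) -> caps B=0 W=0
Move 2: W@(1,0) -> caps B=0 W=0
Move 3: B@(1,1) -> caps B=0 W=0
Move 4: W@(2,1) -> caps B=0 W=0
Move 5: B@(1,4) -> caps B=0 W=0
Move 6: W@(0,1) -> caps B=0 W=1
Move 7: B@(0,2) -> caps B=0 W=1
Move 8: W@(1,3) -> caps B=0 W=1
Move 9: B@(3,3) -> caps B=0 W=1
Move 10: W@(0,4) -> caps B=0 W=1
Move 11: B@(2,0) -> caps B=0 W=1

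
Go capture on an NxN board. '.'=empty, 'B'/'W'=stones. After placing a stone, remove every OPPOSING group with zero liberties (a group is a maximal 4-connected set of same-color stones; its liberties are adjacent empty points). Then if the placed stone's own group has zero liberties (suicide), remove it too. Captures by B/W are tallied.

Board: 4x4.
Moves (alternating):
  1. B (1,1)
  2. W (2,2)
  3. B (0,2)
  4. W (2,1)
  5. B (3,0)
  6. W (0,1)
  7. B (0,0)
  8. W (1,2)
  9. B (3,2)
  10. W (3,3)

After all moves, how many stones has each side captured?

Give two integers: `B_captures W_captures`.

Move 1: B@(1,1) -> caps B=0 W=0
Move 2: W@(2,2) -> caps B=0 W=0
Move 3: B@(0,2) -> caps B=0 W=0
Move 4: W@(2,1) -> caps B=0 W=0
Move 5: B@(3,0) -> caps B=0 W=0
Move 6: W@(0,1) -> caps B=0 W=0
Move 7: B@(0,0) -> caps B=1 W=0
Move 8: W@(1,2) -> caps B=1 W=0
Move 9: B@(3,2) -> caps B=1 W=0
Move 10: W@(3,3) -> caps B=1 W=0

Answer: 1 0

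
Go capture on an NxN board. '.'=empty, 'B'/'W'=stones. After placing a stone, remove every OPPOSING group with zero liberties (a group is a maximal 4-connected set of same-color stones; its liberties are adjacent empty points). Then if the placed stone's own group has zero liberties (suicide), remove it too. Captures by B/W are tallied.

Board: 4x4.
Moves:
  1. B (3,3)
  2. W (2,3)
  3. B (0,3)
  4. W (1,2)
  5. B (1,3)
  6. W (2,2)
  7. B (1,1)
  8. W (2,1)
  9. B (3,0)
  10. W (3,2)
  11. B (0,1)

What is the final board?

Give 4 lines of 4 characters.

Answer: .B.B
.BWB
.WWW
B.W.

Derivation:
Move 1: B@(3,3) -> caps B=0 W=0
Move 2: W@(2,3) -> caps B=0 W=0
Move 3: B@(0,3) -> caps B=0 W=0
Move 4: W@(1,2) -> caps B=0 W=0
Move 5: B@(1,3) -> caps B=0 W=0
Move 6: W@(2,2) -> caps B=0 W=0
Move 7: B@(1,1) -> caps B=0 W=0
Move 8: W@(2,1) -> caps B=0 W=0
Move 9: B@(3,0) -> caps B=0 W=0
Move 10: W@(3,2) -> caps B=0 W=1
Move 11: B@(0,1) -> caps B=0 W=1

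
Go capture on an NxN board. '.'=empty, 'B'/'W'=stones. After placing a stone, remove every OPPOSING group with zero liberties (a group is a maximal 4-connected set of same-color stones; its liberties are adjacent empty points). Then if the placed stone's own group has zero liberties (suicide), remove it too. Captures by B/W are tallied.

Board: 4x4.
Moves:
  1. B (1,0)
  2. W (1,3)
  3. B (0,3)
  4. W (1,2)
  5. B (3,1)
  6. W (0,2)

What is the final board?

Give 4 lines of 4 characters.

Answer: ..W.
B.WW
....
.B..

Derivation:
Move 1: B@(1,0) -> caps B=0 W=0
Move 2: W@(1,3) -> caps B=0 W=0
Move 3: B@(0,3) -> caps B=0 W=0
Move 4: W@(1,2) -> caps B=0 W=0
Move 5: B@(3,1) -> caps B=0 W=0
Move 6: W@(0,2) -> caps B=0 W=1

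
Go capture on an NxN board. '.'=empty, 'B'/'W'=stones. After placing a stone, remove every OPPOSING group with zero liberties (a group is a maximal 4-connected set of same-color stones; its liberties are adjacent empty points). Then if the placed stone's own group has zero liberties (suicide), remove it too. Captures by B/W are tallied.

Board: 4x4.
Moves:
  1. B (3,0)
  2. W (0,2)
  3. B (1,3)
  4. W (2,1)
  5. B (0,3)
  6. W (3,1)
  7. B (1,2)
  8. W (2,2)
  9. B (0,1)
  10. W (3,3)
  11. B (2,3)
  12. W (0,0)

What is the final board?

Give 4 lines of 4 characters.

Answer: WB.B
..BB
.WWB
BW.W

Derivation:
Move 1: B@(3,0) -> caps B=0 W=0
Move 2: W@(0,2) -> caps B=0 W=0
Move 3: B@(1,3) -> caps B=0 W=0
Move 4: W@(2,1) -> caps B=0 W=0
Move 5: B@(0,3) -> caps B=0 W=0
Move 6: W@(3,1) -> caps B=0 W=0
Move 7: B@(1,2) -> caps B=0 W=0
Move 8: W@(2,2) -> caps B=0 W=0
Move 9: B@(0,1) -> caps B=1 W=0
Move 10: W@(3,3) -> caps B=1 W=0
Move 11: B@(2,3) -> caps B=1 W=0
Move 12: W@(0,0) -> caps B=1 W=0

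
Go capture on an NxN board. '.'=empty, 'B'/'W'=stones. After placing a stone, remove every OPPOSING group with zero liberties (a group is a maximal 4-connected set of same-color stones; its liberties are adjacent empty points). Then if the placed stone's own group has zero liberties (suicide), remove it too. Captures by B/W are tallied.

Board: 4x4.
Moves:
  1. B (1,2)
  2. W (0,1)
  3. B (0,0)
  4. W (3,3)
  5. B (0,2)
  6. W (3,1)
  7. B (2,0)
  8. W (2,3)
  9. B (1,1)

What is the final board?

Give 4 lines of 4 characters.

Move 1: B@(1,2) -> caps B=0 W=0
Move 2: W@(0,1) -> caps B=0 W=0
Move 3: B@(0,0) -> caps B=0 W=0
Move 4: W@(3,3) -> caps B=0 W=0
Move 5: B@(0,2) -> caps B=0 W=0
Move 6: W@(3,1) -> caps B=0 W=0
Move 7: B@(2,0) -> caps B=0 W=0
Move 8: W@(2,3) -> caps B=0 W=0
Move 9: B@(1,1) -> caps B=1 W=0

Answer: B.B.
.BB.
B..W
.W.W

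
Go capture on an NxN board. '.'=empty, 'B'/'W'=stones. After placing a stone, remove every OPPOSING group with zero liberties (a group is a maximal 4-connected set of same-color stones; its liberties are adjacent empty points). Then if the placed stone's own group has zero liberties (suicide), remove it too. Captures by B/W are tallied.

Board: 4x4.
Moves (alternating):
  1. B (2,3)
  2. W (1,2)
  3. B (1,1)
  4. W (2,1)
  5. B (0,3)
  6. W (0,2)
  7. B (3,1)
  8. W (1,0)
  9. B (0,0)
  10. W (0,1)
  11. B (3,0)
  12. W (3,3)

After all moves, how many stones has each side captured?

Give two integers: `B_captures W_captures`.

Answer: 0 2

Derivation:
Move 1: B@(2,3) -> caps B=0 W=0
Move 2: W@(1,2) -> caps B=0 W=0
Move 3: B@(1,1) -> caps B=0 W=0
Move 4: W@(2,1) -> caps B=0 W=0
Move 5: B@(0,3) -> caps B=0 W=0
Move 6: W@(0,2) -> caps B=0 W=0
Move 7: B@(3,1) -> caps B=0 W=0
Move 8: W@(1,0) -> caps B=0 W=0
Move 9: B@(0,0) -> caps B=0 W=0
Move 10: W@(0,1) -> caps B=0 W=2
Move 11: B@(3,0) -> caps B=0 W=2
Move 12: W@(3,3) -> caps B=0 W=2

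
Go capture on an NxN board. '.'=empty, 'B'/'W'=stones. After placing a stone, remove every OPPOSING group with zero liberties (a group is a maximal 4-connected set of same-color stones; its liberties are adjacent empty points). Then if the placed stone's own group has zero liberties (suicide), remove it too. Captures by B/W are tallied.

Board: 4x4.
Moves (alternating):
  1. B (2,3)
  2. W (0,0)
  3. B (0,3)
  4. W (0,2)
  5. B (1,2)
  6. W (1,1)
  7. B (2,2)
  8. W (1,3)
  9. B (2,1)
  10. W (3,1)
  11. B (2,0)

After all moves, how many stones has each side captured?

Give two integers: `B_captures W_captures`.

Answer: 0 1

Derivation:
Move 1: B@(2,3) -> caps B=0 W=0
Move 2: W@(0,0) -> caps B=0 W=0
Move 3: B@(0,3) -> caps B=0 W=0
Move 4: W@(0,2) -> caps B=0 W=0
Move 5: B@(1,2) -> caps B=0 W=0
Move 6: W@(1,1) -> caps B=0 W=0
Move 7: B@(2,2) -> caps B=0 W=0
Move 8: W@(1,3) -> caps B=0 W=1
Move 9: B@(2,1) -> caps B=0 W=1
Move 10: W@(3,1) -> caps B=0 W=1
Move 11: B@(2,0) -> caps B=0 W=1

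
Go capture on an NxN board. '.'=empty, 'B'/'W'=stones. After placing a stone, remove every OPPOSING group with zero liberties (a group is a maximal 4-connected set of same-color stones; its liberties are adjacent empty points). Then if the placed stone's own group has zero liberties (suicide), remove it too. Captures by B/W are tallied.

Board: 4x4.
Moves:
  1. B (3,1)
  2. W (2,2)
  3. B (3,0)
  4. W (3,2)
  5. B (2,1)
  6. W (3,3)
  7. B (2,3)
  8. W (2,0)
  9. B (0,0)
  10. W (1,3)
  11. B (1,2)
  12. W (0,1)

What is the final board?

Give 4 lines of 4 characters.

Answer: BW..
..BW
WBW.
BBWW

Derivation:
Move 1: B@(3,1) -> caps B=0 W=0
Move 2: W@(2,2) -> caps B=0 W=0
Move 3: B@(3,0) -> caps B=0 W=0
Move 4: W@(3,2) -> caps B=0 W=0
Move 5: B@(2,1) -> caps B=0 W=0
Move 6: W@(3,3) -> caps B=0 W=0
Move 7: B@(2,3) -> caps B=0 W=0
Move 8: W@(2,0) -> caps B=0 W=0
Move 9: B@(0,0) -> caps B=0 W=0
Move 10: W@(1,3) -> caps B=0 W=1
Move 11: B@(1,2) -> caps B=0 W=1
Move 12: W@(0,1) -> caps B=0 W=1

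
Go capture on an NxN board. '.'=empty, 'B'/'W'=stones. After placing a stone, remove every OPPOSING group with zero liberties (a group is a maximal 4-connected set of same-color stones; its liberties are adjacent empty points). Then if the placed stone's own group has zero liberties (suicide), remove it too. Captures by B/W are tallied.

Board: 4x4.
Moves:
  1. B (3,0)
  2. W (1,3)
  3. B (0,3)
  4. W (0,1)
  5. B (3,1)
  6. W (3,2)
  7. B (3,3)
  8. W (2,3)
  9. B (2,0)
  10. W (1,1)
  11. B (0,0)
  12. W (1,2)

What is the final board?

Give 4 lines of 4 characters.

Move 1: B@(3,0) -> caps B=0 W=0
Move 2: W@(1,3) -> caps B=0 W=0
Move 3: B@(0,3) -> caps B=0 W=0
Move 4: W@(0,1) -> caps B=0 W=0
Move 5: B@(3,1) -> caps B=0 W=0
Move 6: W@(3,2) -> caps B=0 W=0
Move 7: B@(3,3) -> caps B=0 W=0
Move 8: W@(2,3) -> caps B=0 W=1
Move 9: B@(2,0) -> caps B=0 W=1
Move 10: W@(1,1) -> caps B=0 W=1
Move 11: B@(0,0) -> caps B=0 W=1
Move 12: W@(1,2) -> caps B=0 W=1

Answer: BW.B
.WWW
B..W
BBW.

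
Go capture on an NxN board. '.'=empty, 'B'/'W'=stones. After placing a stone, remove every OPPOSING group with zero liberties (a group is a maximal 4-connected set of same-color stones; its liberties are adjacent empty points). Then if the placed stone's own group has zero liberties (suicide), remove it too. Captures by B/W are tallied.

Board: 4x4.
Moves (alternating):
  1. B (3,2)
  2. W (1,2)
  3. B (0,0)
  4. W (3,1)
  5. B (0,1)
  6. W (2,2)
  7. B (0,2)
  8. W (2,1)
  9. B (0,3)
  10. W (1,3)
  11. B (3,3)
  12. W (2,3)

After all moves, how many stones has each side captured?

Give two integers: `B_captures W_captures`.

Answer: 0 2

Derivation:
Move 1: B@(3,2) -> caps B=0 W=0
Move 2: W@(1,2) -> caps B=0 W=0
Move 3: B@(0,0) -> caps B=0 W=0
Move 4: W@(3,1) -> caps B=0 W=0
Move 5: B@(0,1) -> caps B=0 W=0
Move 6: W@(2,2) -> caps B=0 W=0
Move 7: B@(0,2) -> caps B=0 W=0
Move 8: W@(2,1) -> caps B=0 W=0
Move 9: B@(0,3) -> caps B=0 W=0
Move 10: W@(1,3) -> caps B=0 W=0
Move 11: B@(3,3) -> caps B=0 W=0
Move 12: W@(2,3) -> caps B=0 W=2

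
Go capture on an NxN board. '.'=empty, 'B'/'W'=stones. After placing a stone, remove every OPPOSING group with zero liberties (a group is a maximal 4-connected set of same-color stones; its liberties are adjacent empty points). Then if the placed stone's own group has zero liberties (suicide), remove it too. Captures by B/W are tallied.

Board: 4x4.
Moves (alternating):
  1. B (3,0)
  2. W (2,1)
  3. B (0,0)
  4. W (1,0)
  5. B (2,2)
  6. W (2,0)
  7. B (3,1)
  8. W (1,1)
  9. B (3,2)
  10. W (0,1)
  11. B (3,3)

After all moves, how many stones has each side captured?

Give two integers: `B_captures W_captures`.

Move 1: B@(3,0) -> caps B=0 W=0
Move 2: W@(2,1) -> caps B=0 W=0
Move 3: B@(0,0) -> caps B=0 W=0
Move 4: W@(1,0) -> caps B=0 W=0
Move 5: B@(2,2) -> caps B=0 W=0
Move 6: W@(2,0) -> caps B=0 W=0
Move 7: B@(3,1) -> caps B=0 W=0
Move 8: W@(1,1) -> caps B=0 W=0
Move 9: B@(3,2) -> caps B=0 W=0
Move 10: W@(0,1) -> caps B=0 W=1
Move 11: B@(3,3) -> caps B=0 W=1

Answer: 0 1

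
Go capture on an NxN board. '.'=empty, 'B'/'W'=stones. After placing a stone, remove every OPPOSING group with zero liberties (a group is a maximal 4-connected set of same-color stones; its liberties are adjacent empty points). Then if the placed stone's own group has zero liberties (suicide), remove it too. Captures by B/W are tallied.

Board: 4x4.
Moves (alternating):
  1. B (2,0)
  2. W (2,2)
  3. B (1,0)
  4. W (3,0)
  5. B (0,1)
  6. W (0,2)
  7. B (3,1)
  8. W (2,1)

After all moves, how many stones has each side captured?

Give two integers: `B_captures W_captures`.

Answer: 1 0

Derivation:
Move 1: B@(2,0) -> caps B=0 W=0
Move 2: W@(2,2) -> caps B=0 W=0
Move 3: B@(1,0) -> caps B=0 W=0
Move 4: W@(3,0) -> caps B=0 W=0
Move 5: B@(0,1) -> caps B=0 W=0
Move 6: W@(0,2) -> caps B=0 W=0
Move 7: B@(3,1) -> caps B=1 W=0
Move 8: W@(2,1) -> caps B=1 W=0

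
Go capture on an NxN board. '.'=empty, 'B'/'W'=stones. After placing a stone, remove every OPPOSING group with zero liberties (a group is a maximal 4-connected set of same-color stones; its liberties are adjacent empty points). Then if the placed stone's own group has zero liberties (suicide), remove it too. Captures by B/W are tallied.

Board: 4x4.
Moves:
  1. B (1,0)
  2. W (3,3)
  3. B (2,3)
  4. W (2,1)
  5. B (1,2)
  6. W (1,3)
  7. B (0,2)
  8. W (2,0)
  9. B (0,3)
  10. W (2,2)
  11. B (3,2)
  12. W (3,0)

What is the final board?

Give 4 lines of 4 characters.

Move 1: B@(1,0) -> caps B=0 W=0
Move 2: W@(3,3) -> caps B=0 W=0
Move 3: B@(2,3) -> caps B=0 W=0
Move 4: W@(2,1) -> caps B=0 W=0
Move 5: B@(1,2) -> caps B=0 W=0
Move 6: W@(1,3) -> caps B=0 W=0
Move 7: B@(0,2) -> caps B=0 W=0
Move 8: W@(2,0) -> caps B=0 W=0
Move 9: B@(0,3) -> caps B=1 W=0
Move 10: W@(2,2) -> caps B=1 W=0
Move 11: B@(3,2) -> caps B=2 W=0
Move 12: W@(3,0) -> caps B=2 W=0

Answer: ..BB
B.B.
WWWB
W.B.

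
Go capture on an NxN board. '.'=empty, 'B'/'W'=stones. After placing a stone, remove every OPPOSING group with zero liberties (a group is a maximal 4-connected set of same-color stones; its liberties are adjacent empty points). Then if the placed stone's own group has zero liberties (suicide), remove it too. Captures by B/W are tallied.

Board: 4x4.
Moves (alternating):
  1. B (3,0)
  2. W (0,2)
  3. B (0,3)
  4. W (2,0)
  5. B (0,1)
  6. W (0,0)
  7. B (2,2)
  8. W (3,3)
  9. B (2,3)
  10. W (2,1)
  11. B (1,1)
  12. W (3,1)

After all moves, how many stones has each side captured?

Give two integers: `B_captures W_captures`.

Answer: 0 1

Derivation:
Move 1: B@(3,0) -> caps B=0 W=0
Move 2: W@(0,2) -> caps B=0 W=0
Move 3: B@(0,3) -> caps B=0 W=0
Move 4: W@(2,0) -> caps B=0 W=0
Move 5: B@(0,1) -> caps B=0 W=0
Move 6: W@(0,0) -> caps B=0 W=0
Move 7: B@(2,2) -> caps B=0 W=0
Move 8: W@(3,3) -> caps B=0 W=0
Move 9: B@(2,3) -> caps B=0 W=0
Move 10: W@(2,1) -> caps B=0 W=0
Move 11: B@(1,1) -> caps B=0 W=0
Move 12: W@(3,1) -> caps B=0 W=1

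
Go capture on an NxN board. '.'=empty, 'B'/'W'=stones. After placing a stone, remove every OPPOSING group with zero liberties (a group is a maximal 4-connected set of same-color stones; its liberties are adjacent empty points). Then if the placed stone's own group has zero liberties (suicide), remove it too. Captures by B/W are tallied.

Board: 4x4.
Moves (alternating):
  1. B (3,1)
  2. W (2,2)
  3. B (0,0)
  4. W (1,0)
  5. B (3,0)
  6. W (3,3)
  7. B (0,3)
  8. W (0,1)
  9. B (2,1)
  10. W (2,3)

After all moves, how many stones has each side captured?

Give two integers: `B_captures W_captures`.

Move 1: B@(3,1) -> caps B=0 W=0
Move 2: W@(2,2) -> caps B=0 W=0
Move 3: B@(0,0) -> caps B=0 W=0
Move 4: W@(1,0) -> caps B=0 W=0
Move 5: B@(3,0) -> caps B=0 W=0
Move 6: W@(3,3) -> caps B=0 W=0
Move 7: B@(0,3) -> caps B=0 W=0
Move 8: W@(0,1) -> caps B=0 W=1
Move 9: B@(2,1) -> caps B=0 W=1
Move 10: W@(2,3) -> caps B=0 W=1

Answer: 0 1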